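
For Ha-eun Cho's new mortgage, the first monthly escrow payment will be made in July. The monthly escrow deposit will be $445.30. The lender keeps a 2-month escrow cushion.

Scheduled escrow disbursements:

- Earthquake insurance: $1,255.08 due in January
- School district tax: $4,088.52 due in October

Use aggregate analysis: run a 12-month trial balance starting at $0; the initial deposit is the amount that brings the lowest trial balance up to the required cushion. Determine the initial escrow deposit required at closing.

Cushion = 2 × $445.30 = $890.60
Trial balance (start $0, +$445.30 each month, − disbursements):
  Jul: +$445.30 → $445.30
  Aug: +$445.30 → $890.60
  Sep: +$445.30 → $1,335.90
  Oct: +$445.30 − $4,088.52 → -$2,307.32
  Nov: +$445.30 → -$1,862.02
  Dec: +$445.30 → -$1,416.72
  Jan: +$445.30 − $1,255.08 → -$2,226.50
  Feb: +$445.30 → -$1,781.20
  Mar: +$445.30 → -$1,335.90
  Apr: +$445.30 → -$890.60
  May: +$445.30 → -$445.30
  Jun: +$445.30 → $0.00
Lowest trial balance = -$2,307.32 (Oct)
Initial deposit = cushion − low point = $890.60 − (-$2,307.32) = $3,197.92

$3,197.92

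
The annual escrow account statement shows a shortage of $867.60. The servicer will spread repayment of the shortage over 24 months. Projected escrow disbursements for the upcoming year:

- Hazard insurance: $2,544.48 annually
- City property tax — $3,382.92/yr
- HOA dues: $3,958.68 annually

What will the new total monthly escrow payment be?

$859.99

Hazard insurance — $2,544.48
City property tax — $3,382.92
HOA dues — $3,958.68
Total annual escrow = $2,544.48 + $3,382.92 + $3,958.68 = $9,886.08
Monthly escrow = $9,886.08 ÷ 12 = $823.84
Shortage spread = $867.60 ÷ 24 = $36.15/mo
Adjusted monthly = $823.84 + $36.15 = $859.99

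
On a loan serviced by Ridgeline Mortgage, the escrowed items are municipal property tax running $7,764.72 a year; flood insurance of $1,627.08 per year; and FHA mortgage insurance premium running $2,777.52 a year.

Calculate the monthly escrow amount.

$1,014.11

Municipal property tax: $7,764.72/yr
Flood insurance: $1,627.08/yr
FHA mortgage insurance premium: $2,777.52/yr
Annual escrow total = $12,169.32
Base monthly escrow = $12,169.32 ÷ 12 = $1,014.11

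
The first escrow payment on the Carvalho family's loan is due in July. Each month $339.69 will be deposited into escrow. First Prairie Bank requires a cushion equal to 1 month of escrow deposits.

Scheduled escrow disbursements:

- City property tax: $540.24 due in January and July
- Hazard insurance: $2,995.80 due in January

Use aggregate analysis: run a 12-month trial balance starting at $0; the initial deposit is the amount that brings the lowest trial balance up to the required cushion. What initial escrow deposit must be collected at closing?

$2,038.14

Cushion = 1 × $339.69 = $339.69
Trial balance (start $0, +$339.69 each month, − disbursements):
  Jul: +$339.69 − $540.24 → -$200.55
  Aug: +$339.69 → $139.14
  Sep: +$339.69 → $478.83
  Oct: +$339.69 → $818.52
  Nov: +$339.69 → $1,158.21
  Dec: +$339.69 → $1,497.90
  Jan: +$339.69 − $3,536.04 → -$1,698.45
  Feb: +$339.69 → -$1,358.76
  Mar: +$339.69 → -$1,019.07
  Apr: +$339.69 → -$679.38
  May: +$339.69 → -$339.69
  Jun: +$339.69 → $0.00
Lowest trial balance = -$1,698.45 (Jan)
Initial deposit = cushion − low point = $339.69 − (-$1,698.45) = $2,038.14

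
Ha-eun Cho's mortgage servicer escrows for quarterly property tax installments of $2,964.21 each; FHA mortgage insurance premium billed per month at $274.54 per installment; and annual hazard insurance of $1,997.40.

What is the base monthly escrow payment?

$1,429.06

Property tax: $2,964.21 × 4 = $11,856.84 annually
FHA mortgage insurance premium: $274.54 × 12 = $3,294.48 annually
Hazard insurance: $1,997.40 annually
Combined annual = $11,856.84 + $3,294.48 + $1,997.40 = $17,148.72
Per month = $17,148.72 / 12 = $1,429.06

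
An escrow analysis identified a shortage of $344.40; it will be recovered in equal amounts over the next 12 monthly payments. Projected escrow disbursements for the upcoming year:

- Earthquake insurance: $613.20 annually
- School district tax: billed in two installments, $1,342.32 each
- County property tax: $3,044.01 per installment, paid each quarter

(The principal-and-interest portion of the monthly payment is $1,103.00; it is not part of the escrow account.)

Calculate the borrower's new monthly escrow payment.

$1,318.19

Earthquake insurance — $613.20 annually
School district tax — $1,342.32 × 2 = $2,684.64 annually
County property tax — $3,044.01 × 4 = $12,176.04 annually
Combined annual = $15,473.88
Base monthly escrow = $15,473.88 / 12 = $1,289.49
Monthly shortage recovery: $344.40 ÷ 12 = $28.70
New monthly escrow = $1,289.49 + $28.70 = $1,318.19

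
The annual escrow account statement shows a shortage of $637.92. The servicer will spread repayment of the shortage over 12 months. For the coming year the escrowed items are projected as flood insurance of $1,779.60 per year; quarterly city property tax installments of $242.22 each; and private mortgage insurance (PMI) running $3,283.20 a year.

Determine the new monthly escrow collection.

Flood insurance: $1,779.60 annually
City property tax: $242.22 × 4 = $968.88 annually
Private mortgage insurance (PMI): $3,283.20 annually
Total per year = $6,031.68
Per month = $6,031.68 / 12 = $502.64
Monthly shortage recovery: $637.92 ÷ 12 = $53.16
Adjusted monthly = $502.64 + $53.16 = $555.80

$555.80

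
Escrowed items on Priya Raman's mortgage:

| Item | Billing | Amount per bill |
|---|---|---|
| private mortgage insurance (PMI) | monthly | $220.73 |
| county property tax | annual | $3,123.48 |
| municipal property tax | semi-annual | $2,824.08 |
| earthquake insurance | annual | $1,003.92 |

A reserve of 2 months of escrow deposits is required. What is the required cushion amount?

Private mortgage insurance (PMI): $220.73 × 12 = $2,648.76/yr
County property tax: $3,123.48/yr
Municipal property tax: $2,824.08 × 2 = $5,648.16/yr
Earthquake insurance: $1,003.92/yr
Total per year = $12,424.32
Monthly = $12,424.32 / 12 = $1,035.36
Cushion = 2 × $1,035.36 = $2,070.72

$2,070.72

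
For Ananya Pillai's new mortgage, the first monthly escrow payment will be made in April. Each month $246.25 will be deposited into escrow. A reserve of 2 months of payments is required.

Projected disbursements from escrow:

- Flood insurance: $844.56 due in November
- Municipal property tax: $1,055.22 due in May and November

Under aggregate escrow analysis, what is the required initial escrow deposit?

Cushion = 2 × $246.25 = $492.50
Trial balance (start $0, +$246.25 each month, − disbursements):
  Apr: +$246.25 → $246.25
  May: +$246.25 − $1,055.22 → -$562.72
  Jun: +$246.25 → -$316.47
  Jul: +$246.25 → -$70.22
  Aug: +$246.25 → $176.03
  Sep: +$246.25 → $422.28
  Oct: +$246.25 → $668.53
  Nov: +$246.25 − $1,899.78 → -$985.00
  Dec: +$246.25 → -$738.75
  Jan: +$246.25 → -$492.50
  Feb: +$246.25 → -$246.25
  Mar: +$246.25 → $0.00
Lowest trial balance = -$985.00 (Nov)
Initial deposit = cushion − low point = $492.50 − (-$985.00) = $1,477.50

$1,477.50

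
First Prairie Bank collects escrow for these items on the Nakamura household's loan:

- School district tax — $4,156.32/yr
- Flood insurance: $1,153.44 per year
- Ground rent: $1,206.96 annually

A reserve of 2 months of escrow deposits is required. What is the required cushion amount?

School district tax = $4,156.32/yr
Flood insurance = $1,153.44/yr
Ground rent = $1,206.96/yr
Yearly total = $4,156.32 + $1,153.44 + $1,206.96 = $6,516.72
Per month = $6,516.72 / 12 = $543.06
Reserve = 2 × $543.06 = $1,086.12

$1,086.12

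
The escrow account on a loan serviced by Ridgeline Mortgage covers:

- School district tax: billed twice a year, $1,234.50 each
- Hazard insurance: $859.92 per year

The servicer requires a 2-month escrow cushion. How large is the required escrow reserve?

School district tax = $1,234.50 × 2 = $2,469.00 annually
Hazard insurance = $859.92 annually
Annual escrow total = $3,328.92
Monthly = $3,328.92 ÷ 12 = $277.41
Cushion = 2 × $277.41 = $554.82

$554.82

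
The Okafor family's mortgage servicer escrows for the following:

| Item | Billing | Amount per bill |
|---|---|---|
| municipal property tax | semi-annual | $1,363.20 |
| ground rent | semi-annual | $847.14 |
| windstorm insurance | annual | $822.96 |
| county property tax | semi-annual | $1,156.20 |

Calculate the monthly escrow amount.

$629.67

Municipal property tax: $1,363.20 × 2 = $2,726.40/yr
Ground rent: $847.14 × 2 = $1,694.28/yr
Windstorm insurance: $822.96/yr
County property tax: $1,156.20 × 2 = $2,312.40/yr
Annual escrow total = $2,726.40 + $1,694.28 + $822.96 + $2,312.40 = $7,556.04
Monthly escrow = $7,556.04 / 12 = $629.67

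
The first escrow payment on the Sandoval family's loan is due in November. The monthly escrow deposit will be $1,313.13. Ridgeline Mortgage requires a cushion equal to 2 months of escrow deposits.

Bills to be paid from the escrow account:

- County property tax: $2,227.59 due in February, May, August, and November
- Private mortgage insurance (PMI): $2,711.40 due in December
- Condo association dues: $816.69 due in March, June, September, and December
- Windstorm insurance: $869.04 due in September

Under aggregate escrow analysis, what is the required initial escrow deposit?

$5,755.68

Cushion = 2 × $1,313.13 = $2,626.26
Trial balance (start $0, +$1,313.13 each month, − disbursements):
  Nov: +$1,313.13 − $2,227.59 → -$914.46
  Dec: +$1,313.13 − $3,528.09 → -$3,129.42
  Jan: +$1,313.13 → -$1,816.29
  Feb: +$1,313.13 − $2,227.59 → -$2,730.75
  Mar: +$1,313.13 − $816.69 → -$2,234.31
  Apr: +$1,313.13 → -$921.18
  May: +$1,313.13 − $2,227.59 → -$1,835.64
  Jun: +$1,313.13 − $816.69 → -$1,339.20
  Jul: +$1,313.13 → -$26.07
  Aug: +$1,313.13 − $2,227.59 → -$940.53
  Sep: +$1,313.13 − $1,685.73 → -$1,313.13
  Oct: +$1,313.13 → $0.00
Lowest trial balance = -$3,129.42 (Dec)
Initial deposit = cushion − low point = $2,626.26 − (-$3,129.42) = $5,755.68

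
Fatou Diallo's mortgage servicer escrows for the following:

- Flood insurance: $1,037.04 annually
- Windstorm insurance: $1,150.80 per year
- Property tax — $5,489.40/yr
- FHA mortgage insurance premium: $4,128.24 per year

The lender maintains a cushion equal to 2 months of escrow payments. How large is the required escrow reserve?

$1,967.58

Flood insurance: $1,037.04 annually
Windstorm insurance: $1,150.80 annually
Property tax: $5,489.40 annually
FHA mortgage insurance premium: $4,128.24 annually
Total per year = $11,805.48
Monthly escrow = $11,805.48 ÷ 12 = $983.79
Required cushion = 2 × $983.79 = $1,967.58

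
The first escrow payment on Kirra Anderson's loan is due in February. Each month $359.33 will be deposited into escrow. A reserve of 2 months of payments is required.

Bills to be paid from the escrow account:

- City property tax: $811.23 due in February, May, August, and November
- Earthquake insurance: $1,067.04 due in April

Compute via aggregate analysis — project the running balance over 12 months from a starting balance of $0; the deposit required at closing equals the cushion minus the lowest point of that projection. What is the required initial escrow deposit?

$1,970.84

Cushion = 2 × $359.33 = $718.66
Trial balance (start $0, +$359.33 each month, − disbursements):
  Feb: +$359.33 − $811.23 → -$451.90
  Mar: +$359.33 → -$92.57
  Apr: +$359.33 − $1,067.04 → -$800.28
  May: +$359.33 − $811.23 → -$1,252.18
  Jun: +$359.33 → -$892.85
  Jul: +$359.33 → -$533.52
  Aug: +$359.33 − $811.23 → -$985.42
  Sep: +$359.33 → -$626.09
  Oct: +$359.33 → -$266.76
  Nov: +$359.33 − $811.23 → -$718.66
  Dec: +$359.33 → -$359.33
  Jan: +$359.33 → $0.00
Lowest trial balance = -$1,252.18 (May)
Initial deposit = cushion − low point = $718.66 − (-$1,252.18) = $1,970.84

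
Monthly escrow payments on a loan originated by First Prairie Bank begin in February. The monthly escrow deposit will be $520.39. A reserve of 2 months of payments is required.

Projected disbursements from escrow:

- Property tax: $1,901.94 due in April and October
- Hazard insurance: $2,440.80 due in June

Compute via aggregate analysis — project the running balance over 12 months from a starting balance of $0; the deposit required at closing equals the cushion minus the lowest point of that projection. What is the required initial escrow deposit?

$2,781.57

Cushion = 2 × $520.39 = $1,040.78
Trial balance (start $0, +$520.39 each month, − disbursements):
  Feb: +$520.39 → $520.39
  Mar: +$520.39 → $1,040.78
  Apr: +$520.39 − $1,901.94 → -$340.77
  May: +$520.39 → $179.62
  Jun: +$520.39 − $2,440.80 → -$1,740.79
  Jul: +$520.39 → -$1,220.40
  Aug: +$520.39 → -$700.01
  Sep: +$520.39 → -$179.62
  Oct: +$520.39 − $1,901.94 → -$1,561.17
  Nov: +$520.39 → -$1,040.78
  Dec: +$520.39 → -$520.39
  Jan: +$520.39 → $0.00
Lowest trial balance = -$1,740.79 (Jun)
Initial deposit = cushion − low point = $1,040.78 − (-$1,740.79) = $2,781.57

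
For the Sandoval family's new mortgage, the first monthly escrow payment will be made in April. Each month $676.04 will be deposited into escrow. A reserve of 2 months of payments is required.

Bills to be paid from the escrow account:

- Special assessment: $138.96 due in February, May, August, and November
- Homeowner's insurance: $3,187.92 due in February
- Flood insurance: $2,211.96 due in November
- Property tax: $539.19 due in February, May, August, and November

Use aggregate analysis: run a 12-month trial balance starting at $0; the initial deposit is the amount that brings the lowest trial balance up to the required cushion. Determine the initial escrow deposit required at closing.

Cushion = 2 × $676.04 = $1,352.08
Trial balance (start $0, +$676.04 each month, − disbursements):
  Apr: +$676.04 → $676.04
  May: +$676.04 − $678.15 → $673.93
  Jun: +$676.04 → $1,349.97
  Jul: +$676.04 → $2,026.01
  Aug: +$676.04 − $678.15 → $2,023.90
  Sep: +$676.04 → $2,699.94
  Oct: +$676.04 → $3,375.98
  Nov: +$676.04 − $2,890.11 → $1,161.91
  Dec: +$676.04 → $1,837.95
  Jan: +$676.04 → $2,513.99
  Feb: +$676.04 − $3,866.07 → -$676.04
  Mar: +$676.04 → $0.00
Lowest trial balance = -$676.04 (Feb)
Initial deposit = cushion − low point = $1,352.08 − (-$676.04) = $2,028.12

$2,028.12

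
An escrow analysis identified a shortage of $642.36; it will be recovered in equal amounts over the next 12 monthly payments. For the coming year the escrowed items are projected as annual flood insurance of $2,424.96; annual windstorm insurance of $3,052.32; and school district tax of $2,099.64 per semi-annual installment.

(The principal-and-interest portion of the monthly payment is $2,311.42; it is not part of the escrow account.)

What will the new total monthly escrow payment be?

Flood insurance: $2,424.96/yr
Windstorm insurance: $3,052.32/yr
School district tax: $2,099.64 × 2 = $4,199.28/yr
Annual escrow total = $2,424.96 + $3,052.32 + $4,199.28 = $9,676.56
Base monthly escrow = $9,676.56 ÷ 12 = $806.38
Shortage spread = $642.36 / 12 = $53.53/mo
Adjusted monthly = $806.38 + $53.53 = $859.91

$859.91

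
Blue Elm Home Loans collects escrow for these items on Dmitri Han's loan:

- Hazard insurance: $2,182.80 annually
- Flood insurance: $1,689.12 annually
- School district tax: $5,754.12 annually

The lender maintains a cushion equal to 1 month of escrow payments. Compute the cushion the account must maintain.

Hazard insurance = $2,182.80 annually
Flood insurance = $1,689.12 annually
School district tax = $5,754.12 annually
Combined annual = $9,626.04
Per month = $9,626.04 ÷ 12 = $802.17
Cushion = 1 × $802.17 = $802.17

$802.17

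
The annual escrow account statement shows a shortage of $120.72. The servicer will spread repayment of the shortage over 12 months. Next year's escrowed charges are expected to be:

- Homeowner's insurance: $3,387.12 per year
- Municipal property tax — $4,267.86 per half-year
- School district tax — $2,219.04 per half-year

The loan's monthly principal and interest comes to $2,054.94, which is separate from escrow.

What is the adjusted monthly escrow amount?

Homeowner's insurance = $3,387.12
Municipal property tax = $4,267.86 × 2 = $8,535.72
School district tax = $2,219.04 × 2 = $4,438.08
Total per year = $3,387.12 + $8,535.72 + $4,438.08 = $16,360.92
Monthly = $16,360.92 / 12 = $1,363.41
Shortage spread = $120.72 / 12 = $10.06/mo
Adjusted monthly = $1,363.41 + $10.06 = $1,373.47

$1,373.47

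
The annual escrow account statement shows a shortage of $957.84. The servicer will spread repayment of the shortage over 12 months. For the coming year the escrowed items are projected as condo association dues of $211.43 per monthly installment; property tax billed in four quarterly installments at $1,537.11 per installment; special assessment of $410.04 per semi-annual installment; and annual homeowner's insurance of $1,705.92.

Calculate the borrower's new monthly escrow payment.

Condo association dues: $211.43 × 12 = $2,537.16 per year
Property tax: $1,537.11 × 4 = $6,148.44 per year
Special assessment: $410.04 × 2 = $820.08 per year
Homeowner's insurance: $1,705.92 per year
Yearly total = $11,211.60
Per month = $11,211.60 ÷ 12 = $934.30
Shortage spread = $957.84 ÷ 12 = $79.82/mo
New monthly escrow = $934.30 + $79.82 = $1,014.12

$1,014.12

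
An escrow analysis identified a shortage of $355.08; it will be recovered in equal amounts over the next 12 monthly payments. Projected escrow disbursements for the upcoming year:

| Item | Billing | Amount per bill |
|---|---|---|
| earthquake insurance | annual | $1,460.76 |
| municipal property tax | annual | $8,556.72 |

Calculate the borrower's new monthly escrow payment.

$864.38

Earthquake insurance = $1,460.76
Municipal property tax = $8,556.72
Total annual escrow = $1,460.76 + $8,556.72 = $10,017.48
Monthly escrow = $10,017.48 ÷ 12 = $834.79
Monthly shortage recovery: $355.08 ÷ 12 = $29.59
New monthly escrow = $834.79 + $29.59 = $864.38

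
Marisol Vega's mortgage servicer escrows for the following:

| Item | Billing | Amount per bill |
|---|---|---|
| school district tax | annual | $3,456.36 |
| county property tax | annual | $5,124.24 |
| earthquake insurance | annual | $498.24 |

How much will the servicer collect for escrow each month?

$756.57

School district tax — $3,456.36 per year
County property tax — $5,124.24 per year
Earthquake insurance — $498.24 per year
Annual escrow total = $9,078.84
Monthly = $9,078.84 ÷ 12 = $756.57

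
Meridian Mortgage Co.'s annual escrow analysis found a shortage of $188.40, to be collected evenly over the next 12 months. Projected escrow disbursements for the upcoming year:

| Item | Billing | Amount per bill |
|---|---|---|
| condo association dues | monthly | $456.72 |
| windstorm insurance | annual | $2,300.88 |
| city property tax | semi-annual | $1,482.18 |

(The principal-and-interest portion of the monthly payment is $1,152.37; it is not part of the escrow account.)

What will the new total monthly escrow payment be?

$911.19

Condo association dues: $456.72 × 12 = $5,480.64
Windstorm insurance: $2,300.88
City property tax: $1,482.18 × 2 = $2,964.36
Yearly total = $10,745.88
Per month = $10,745.88 ÷ 12 = $895.49
Shortage per month = $188.40 / 12 = $15.70
New monthly escrow = $895.49 + $15.70 = $911.19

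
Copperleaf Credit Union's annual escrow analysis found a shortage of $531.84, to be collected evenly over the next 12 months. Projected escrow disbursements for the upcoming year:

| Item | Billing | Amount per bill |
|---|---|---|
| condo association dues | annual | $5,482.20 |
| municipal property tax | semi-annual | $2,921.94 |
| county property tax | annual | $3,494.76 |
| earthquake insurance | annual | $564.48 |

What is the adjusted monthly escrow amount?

Condo association dues — $5,482.20/yr
Municipal property tax — $2,921.94 × 2 = $5,843.88/yr
County property tax — $3,494.76/yr
Earthquake insurance — $564.48/yr
Annual escrow total = $15,385.32
Per month = $15,385.32 ÷ 12 = $1,282.11
Shortage spread = $531.84 / 12 = $44.32/mo
Adjusted monthly = $1,282.11 + $44.32 = $1,326.43

$1,326.43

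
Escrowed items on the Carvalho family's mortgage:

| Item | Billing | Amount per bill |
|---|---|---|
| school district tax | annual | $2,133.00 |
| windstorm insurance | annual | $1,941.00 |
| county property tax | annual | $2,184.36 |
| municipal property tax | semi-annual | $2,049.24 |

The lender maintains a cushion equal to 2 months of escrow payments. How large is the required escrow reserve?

School district tax = $2,133.00/yr
Windstorm insurance = $1,941.00/yr
County property tax = $2,184.36/yr
Municipal property tax = $2,049.24 × 2 = $4,098.48/yr
Total annual escrow = $10,356.84
Base monthly escrow = $10,356.84 / 12 = $863.07
Reserve = 2 × $863.07 = $1,726.14

$1,726.14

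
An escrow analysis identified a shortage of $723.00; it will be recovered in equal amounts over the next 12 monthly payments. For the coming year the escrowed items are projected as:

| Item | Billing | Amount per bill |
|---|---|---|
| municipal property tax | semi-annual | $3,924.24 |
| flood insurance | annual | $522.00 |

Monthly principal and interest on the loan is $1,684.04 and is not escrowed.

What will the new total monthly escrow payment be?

$757.79

Municipal property tax — $3,924.24 × 2 = $7,848.48/yr
Flood insurance — $522.00/yr
Total per year = $7,848.48 + $522.00 = $8,370.48
Per month = $8,370.48 / 12 = $697.54
Monthly shortage recovery: $723.00 ÷ 12 = $60.25
New monthly escrow = $697.54 + $60.25 = $757.79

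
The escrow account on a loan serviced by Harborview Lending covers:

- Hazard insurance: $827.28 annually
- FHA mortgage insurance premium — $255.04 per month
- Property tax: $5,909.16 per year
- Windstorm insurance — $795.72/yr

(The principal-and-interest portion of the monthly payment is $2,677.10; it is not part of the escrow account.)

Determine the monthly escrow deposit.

$882.72

Hazard insurance — $827.28 annually
FHA mortgage insurance premium — $255.04 × 12 = $3,060.48 annually
Property tax — $5,909.16 annually
Windstorm insurance — $795.72 annually
Yearly total = $827.28 + $3,060.48 + $5,909.16 + $795.72 = $10,592.64
Monthly escrow = $10,592.64 ÷ 12 = $882.72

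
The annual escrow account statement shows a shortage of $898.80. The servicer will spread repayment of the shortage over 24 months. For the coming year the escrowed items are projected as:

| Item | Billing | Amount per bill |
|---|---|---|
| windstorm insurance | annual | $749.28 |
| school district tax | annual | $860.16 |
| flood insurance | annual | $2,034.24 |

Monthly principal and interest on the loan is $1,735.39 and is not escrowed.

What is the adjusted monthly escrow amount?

$341.09

Windstorm insurance = $749.28 per year
School district tax = $860.16 per year
Flood insurance = $2,034.24 per year
Annual escrow total = $749.28 + $860.16 + $2,034.24 = $3,643.68
Monthly escrow = $3,643.68 / 12 = $303.64
Shortage per month = $898.80 ÷ 24 = $37.45
Adjusted monthly = $303.64 + $37.45 = $341.09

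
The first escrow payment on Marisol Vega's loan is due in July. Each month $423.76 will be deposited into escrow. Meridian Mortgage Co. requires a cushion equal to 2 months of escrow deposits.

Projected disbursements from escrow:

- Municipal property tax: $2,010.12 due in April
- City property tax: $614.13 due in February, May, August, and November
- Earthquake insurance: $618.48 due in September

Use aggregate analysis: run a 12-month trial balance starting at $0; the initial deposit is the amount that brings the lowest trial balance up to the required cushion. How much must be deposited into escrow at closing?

$1,271.28

Cushion = 2 × $423.76 = $847.52
Trial balance (start $0, +$423.76 each month, − disbursements):
  Jul: +$423.76 → $423.76
  Aug: +$423.76 − $614.13 → $233.39
  Sep: +$423.76 − $618.48 → $38.67
  Oct: +$423.76 → $462.43
  Nov: +$423.76 − $614.13 → $272.06
  Dec: +$423.76 → $695.82
  Jan: +$423.76 → $1,119.58
  Feb: +$423.76 − $614.13 → $929.21
  Mar: +$423.76 → $1,352.97
  Apr: +$423.76 − $2,010.12 → -$233.39
  May: +$423.76 − $614.13 → -$423.76
  Jun: +$423.76 → $0.00
Lowest trial balance = -$423.76 (May)
Initial deposit = cushion − low point = $847.52 − (-$423.76) = $1,271.28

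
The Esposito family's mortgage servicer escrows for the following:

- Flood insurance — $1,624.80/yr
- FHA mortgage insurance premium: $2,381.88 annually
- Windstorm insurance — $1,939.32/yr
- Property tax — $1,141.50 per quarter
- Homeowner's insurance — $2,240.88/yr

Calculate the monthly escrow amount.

Flood insurance — $1,624.80 per year
FHA mortgage insurance premium — $2,381.88 per year
Windstorm insurance — $1,939.32 per year
Property tax — $1,141.50 × 4 = $4,566.00 per year
Homeowner's insurance — $2,240.88 per year
Total annual escrow = $12,752.88
Per month = $12,752.88 ÷ 12 = $1,062.74

$1,062.74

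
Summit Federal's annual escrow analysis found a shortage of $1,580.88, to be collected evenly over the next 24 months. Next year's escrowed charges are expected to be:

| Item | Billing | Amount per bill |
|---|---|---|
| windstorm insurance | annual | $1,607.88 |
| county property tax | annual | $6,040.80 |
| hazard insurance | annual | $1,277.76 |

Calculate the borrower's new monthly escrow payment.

$809.74

Windstorm insurance — $1,607.88 annually
County property tax — $6,040.80 annually
Hazard insurance — $1,277.76 annually
Combined annual = $1,607.88 + $6,040.80 + $1,277.76 = $8,926.44
Monthly = $8,926.44 / 12 = $743.87
Shortage per month = $1,580.88 ÷ 24 = $65.87
Adjusted monthly = $743.87 + $65.87 = $809.74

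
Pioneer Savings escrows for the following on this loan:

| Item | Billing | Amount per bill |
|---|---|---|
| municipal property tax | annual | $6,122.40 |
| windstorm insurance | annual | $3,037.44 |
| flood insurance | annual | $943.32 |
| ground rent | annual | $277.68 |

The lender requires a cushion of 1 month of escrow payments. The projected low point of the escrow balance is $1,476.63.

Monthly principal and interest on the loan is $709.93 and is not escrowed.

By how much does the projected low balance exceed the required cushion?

Municipal property tax = $6,122.40 annually
Windstorm insurance = $3,037.44 annually
Flood insurance = $943.32 annually
Ground rent = $277.68 annually
Annual escrow total = $6,122.40 + $3,037.44 + $943.32 + $277.68 = $10,380.84
Monthly escrow = $10,380.84 ÷ 12 = $865.07
Required reserve = 1 × $865.07 = $865.07
Surplus = $1,476.63 − $865.07 = $611.56

$611.56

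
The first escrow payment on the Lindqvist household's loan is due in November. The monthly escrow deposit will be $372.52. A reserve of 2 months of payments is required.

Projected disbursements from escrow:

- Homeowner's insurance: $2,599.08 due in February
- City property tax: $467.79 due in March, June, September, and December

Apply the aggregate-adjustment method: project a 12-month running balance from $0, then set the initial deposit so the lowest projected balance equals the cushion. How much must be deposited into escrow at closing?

$2,417.10

Cushion = 2 × $372.52 = $745.04
Trial balance (start $0, +$372.52 each month, − disbursements):
  Nov: +$372.52 → $372.52
  Dec: +$372.52 − $467.79 → $277.25
  Jan: +$372.52 → $649.77
  Feb: +$372.52 − $2,599.08 → -$1,576.79
  Mar: +$372.52 − $467.79 → -$1,672.06
  Apr: +$372.52 → -$1,299.54
  May: +$372.52 → -$927.02
  Jun: +$372.52 − $467.79 → -$1,022.29
  Jul: +$372.52 → -$649.77
  Aug: +$372.52 → -$277.25
  Sep: +$372.52 − $467.79 → -$372.52
  Oct: +$372.52 → $0.00
Lowest trial balance = -$1,672.06 (Mar)
Initial deposit = cushion − low point = $745.04 − (-$1,672.06) = $2,417.10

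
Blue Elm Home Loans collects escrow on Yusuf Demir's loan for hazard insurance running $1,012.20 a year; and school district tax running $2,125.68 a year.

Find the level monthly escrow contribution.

$261.49

Hazard insurance — $1,012.20/yr
School district tax — $2,125.68/yr
Combined annual = $1,012.20 + $2,125.68 = $3,137.88
Base monthly escrow = $3,137.88 ÷ 12 = $261.49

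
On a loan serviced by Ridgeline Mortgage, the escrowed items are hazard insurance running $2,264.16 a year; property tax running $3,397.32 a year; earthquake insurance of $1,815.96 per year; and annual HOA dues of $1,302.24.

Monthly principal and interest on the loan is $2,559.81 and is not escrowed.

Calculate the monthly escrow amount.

Hazard insurance: $2,264.16 per year
Property tax: $3,397.32 per year
Earthquake insurance: $1,815.96 per year
HOA dues: $1,302.24 per year
Total annual escrow = $2,264.16 + $3,397.32 + $1,815.96 + $1,302.24 = $8,779.68
Per month = $8,779.68 ÷ 12 = $731.64

$731.64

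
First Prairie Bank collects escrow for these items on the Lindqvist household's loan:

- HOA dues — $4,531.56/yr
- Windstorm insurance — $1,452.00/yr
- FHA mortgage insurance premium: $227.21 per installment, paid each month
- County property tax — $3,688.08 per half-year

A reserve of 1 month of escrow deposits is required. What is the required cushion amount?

HOA dues: $4,531.56 annually
Windstorm insurance: $1,452.00 annually
FHA mortgage insurance premium: $227.21 × 12 = $2,726.52 annually
County property tax: $3,688.08 × 2 = $7,376.16 annually
Combined annual = $4,531.56 + $1,452.00 + $2,726.52 + $7,376.16 = $16,086.24
Per month = $16,086.24 ÷ 12 = $1,340.52
Reserve = 1 × $1,340.52 = $1,340.52

$1,340.52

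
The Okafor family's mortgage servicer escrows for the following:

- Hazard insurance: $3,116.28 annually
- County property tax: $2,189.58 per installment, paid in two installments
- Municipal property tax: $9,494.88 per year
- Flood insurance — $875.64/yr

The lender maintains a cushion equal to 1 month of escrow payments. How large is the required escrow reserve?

$1,488.83

Hazard insurance — $3,116.28 per year
County property tax — $2,189.58 × 2 = $4,379.16 per year
Municipal property tax — $9,494.88 per year
Flood insurance — $875.64 per year
Total per year = $17,865.96
Per month = $17,865.96 / 12 = $1,488.83
Reserve = 1 × $1,488.83 = $1,488.83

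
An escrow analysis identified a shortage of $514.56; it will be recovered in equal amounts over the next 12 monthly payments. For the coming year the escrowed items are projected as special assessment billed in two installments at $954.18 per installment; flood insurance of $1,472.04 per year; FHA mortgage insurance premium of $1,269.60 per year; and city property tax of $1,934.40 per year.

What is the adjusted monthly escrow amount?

$591.58

Special assessment — $954.18 × 2 = $1,908.36
Flood insurance — $1,472.04
FHA mortgage insurance premium — $1,269.60
City property tax — $1,934.40
Annual escrow total = $1,908.36 + $1,472.04 + $1,269.60 + $1,934.40 = $6,584.40
Monthly escrow = $6,584.40 / 12 = $548.70
Shortage per month = $514.56 / 12 = $42.88
Adjusted monthly = $548.70 + $42.88 = $591.58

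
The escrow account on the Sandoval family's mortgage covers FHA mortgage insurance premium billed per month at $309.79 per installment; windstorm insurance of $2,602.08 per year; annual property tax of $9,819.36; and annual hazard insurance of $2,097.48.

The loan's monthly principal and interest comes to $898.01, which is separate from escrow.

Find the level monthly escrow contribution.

$1,519.70

FHA mortgage insurance premium — $309.79 × 12 = $3,717.48 annually
Windstorm insurance — $2,602.08 annually
Property tax — $9,819.36 annually
Hazard insurance — $2,097.48 annually
Total annual escrow = $3,717.48 + $2,602.08 + $9,819.36 + $2,097.48 = $18,236.40
Per month = $18,236.40 ÷ 12 = $1,519.70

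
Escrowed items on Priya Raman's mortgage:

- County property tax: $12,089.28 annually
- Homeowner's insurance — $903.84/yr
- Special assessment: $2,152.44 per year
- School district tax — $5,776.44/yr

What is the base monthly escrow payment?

County property tax = $12,089.28 annually
Homeowner's insurance = $903.84 annually
Special assessment = $2,152.44 annually
School district tax = $5,776.44 annually
Combined annual = $12,089.28 + $903.84 + $2,152.44 + $5,776.44 = $20,922.00
Monthly = $20,922.00 ÷ 12 = $1,743.50

$1,743.50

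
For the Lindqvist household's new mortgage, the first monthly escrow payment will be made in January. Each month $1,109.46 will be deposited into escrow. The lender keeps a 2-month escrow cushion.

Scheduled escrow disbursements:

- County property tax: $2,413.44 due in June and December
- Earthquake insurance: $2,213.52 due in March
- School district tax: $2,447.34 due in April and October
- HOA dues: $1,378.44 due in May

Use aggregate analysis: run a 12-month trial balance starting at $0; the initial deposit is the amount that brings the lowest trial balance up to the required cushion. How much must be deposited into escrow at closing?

$4,014.90

Cushion = 2 × $1,109.46 = $2,218.92
Trial balance (start $0, +$1,109.46 each month, − disbursements):
  Jan: +$1,109.46 → $1,109.46
  Feb: +$1,109.46 → $2,218.92
  Mar: +$1,109.46 − $2,213.52 → $1,114.86
  Apr: +$1,109.46 − $2,447.34 → -$223.02
  May: +$1,109.46 − $1,378.44 → -$492.00
  Jun: +$1,109.46 − $2,413.44 → -$1,795.98
  Jul: +$1,109.46 → -$686.52
  Aug: +$1,109.46 → $422.94
  Sep: +$1,109.46 → $1,532.40
  Oct: +$1,109.46 − $2,447.34 → $194.52
  Nov: +$1,109.46 → $1,303.98
  Dec: +$1,109.46 − $2,413.44 → $0.00
Lowest trial balance = -$1,795.98 (Jun)
Initial deposit = cushion − low point = $2,218.92 − (-$1,795.98) = $4,014.90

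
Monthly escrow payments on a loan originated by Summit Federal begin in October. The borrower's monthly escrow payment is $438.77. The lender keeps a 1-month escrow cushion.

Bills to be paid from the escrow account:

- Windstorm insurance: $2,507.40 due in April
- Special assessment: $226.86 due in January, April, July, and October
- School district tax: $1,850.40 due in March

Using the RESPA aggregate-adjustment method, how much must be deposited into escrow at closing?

Cushion = 1 × $438.77 = $438.77
Trial balance (start $0, +$438.77 each month, − disbursements):
  Oct: +$438.77 − $226.86 → $211.91
  Nov: +$438.77 → $650.68
  Dec: +$438.77 → $1,089.45
  Jan: +$438.77 − $226.86 → $1,301.36
  Feb: +$438.77 → $1,740.13
  Mar: +$438.77 − $1,850.40 → $328.50
  Apr: +$438.77 − $2,734.26 → -$1,966.99
  May: +$438.77 → -$1,528.22
  Jun: +$438.77 → -$1,089.45
  Jul: +$438.77 − $226.86 → -$877.54
  Aug: +$438.77 → -$438.77
  Sep: +$438.77 → $0.00
Lowest trial balance = -$1,966.99 (Apr)
Initial deposit = cushion − low point = $438.77 − (-$1,966.99) = $2,405.76

$2,405.76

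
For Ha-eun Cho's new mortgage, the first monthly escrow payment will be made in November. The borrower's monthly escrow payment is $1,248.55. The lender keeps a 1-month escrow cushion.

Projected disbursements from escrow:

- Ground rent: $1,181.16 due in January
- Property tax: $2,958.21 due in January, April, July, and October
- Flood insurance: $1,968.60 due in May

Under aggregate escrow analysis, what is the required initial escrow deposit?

$2,035.99

Cushion = 1 × $1,248.55 = $1,248.55
Trial balance (start $0, +$1,248.55 each month, − disbursements):
  Nov: +$1,248.55 → $1,248.55
  Dec: +$1,248.55 → $2,497.10
  Jan: +$1,248.55 − $4,139.37 → -$393.72
  Feb: +$1,248.55 → $854.83
  Mar: +$1,248.55 → $2,103.38
  Apr: +$1,248.55 − $2,958.21 → $393.72
  May: +$1,248.55 − $1,968.60 → -$326.33
  Jun: +$1,248.55 → $922.22
  Jul: +$1,248.55 − $2,958.21 → -$787.44
  Aug: +$1,248.55 → $461.11
  Sep: +$1,248.55 → $1,709.66
  Oct: +$1,248.55 − $2,958.21 → $0.00
Lowest trial balance = -$787.44 (Jul)
Initial deposit = cushion − low point = $1,248.55 − (-$787.44) = $2,035.99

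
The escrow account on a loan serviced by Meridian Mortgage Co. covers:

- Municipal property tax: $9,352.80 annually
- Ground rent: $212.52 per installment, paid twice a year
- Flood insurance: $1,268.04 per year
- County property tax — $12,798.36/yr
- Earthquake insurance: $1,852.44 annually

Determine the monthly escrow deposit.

Municipal property tax — $9,352.80 per year
Ground rent — $212.52 × 2 = $425.04 per year
Flood insurance — $1,268.04 per year
County property tax — $12,798.36 per year
Earthquake insurance — $1,852.44 per year
Total annual escrow = $9,352.80 + $425.04 + $1,268.04 + $12,798.36 + $1,852.44 = $25,696.68
Monthly = $25,696.68 ÷ 12 = $2,141.39

$2,141.39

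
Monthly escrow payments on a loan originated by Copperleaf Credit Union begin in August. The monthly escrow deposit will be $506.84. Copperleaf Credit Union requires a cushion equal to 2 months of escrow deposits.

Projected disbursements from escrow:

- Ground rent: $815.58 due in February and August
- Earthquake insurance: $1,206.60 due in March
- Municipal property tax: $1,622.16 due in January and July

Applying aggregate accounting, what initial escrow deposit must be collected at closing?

$1,418.88

Cushion = 2 × $506.84 = $1,013.68
Trial balance (start $0, +$506.84 each month, − disbursements):
  Aug: +$506.84 − $815.58 → -$308.74
  Sep: +$506.84 → $198.10
  Oct: +$506.84 → $704.94
  Nov: +$506.84 → $1,211.78
  Dec: +$506.84 → $1,718.62
  Jan: +$506.84 − $1,622.16 → $603.30
  Feb: +$506.84 − $815.58 → $294.56
  Mar: +$506.84 − $1,206.60 → -$405.20
  Apr: +$506.84 → $101.64
  May: +$506.84 → $608.48
  Jun: +$506.84 → $1,115.32
  Jul: +$506.84 − $1,622.16 → $0.00
Lowest trial balance = -$405.20 (Mar)
Initial deposit = cushion − low point = $1,013.68 − (-$405.20) = $1,418.88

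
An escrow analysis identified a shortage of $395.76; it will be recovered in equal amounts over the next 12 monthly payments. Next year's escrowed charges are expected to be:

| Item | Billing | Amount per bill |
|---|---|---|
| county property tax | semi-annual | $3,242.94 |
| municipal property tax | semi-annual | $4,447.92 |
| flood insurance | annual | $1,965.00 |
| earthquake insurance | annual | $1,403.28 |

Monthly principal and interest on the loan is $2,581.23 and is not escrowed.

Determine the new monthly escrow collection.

County property tax: $3,242.94 × 2 = $6,485.88
Municipal property tax: $4,447.92 × 2 = $8,895.84
Flood insurance: $1,965.00
Earthquake insurance: $1,403.28
Yearly total = $6,485.88 + $8,895.84 + $1,965.00 + $1,403.28 = $18,750.00
Base monthly escrow = $18,750.00 / 12 = $1,562.50
Monthly shortage recovery: $395.76 ÷ 12 = $32.98
New monthly escrow = $1,562.50 + $32.98 = $1,595.48

$1,595.48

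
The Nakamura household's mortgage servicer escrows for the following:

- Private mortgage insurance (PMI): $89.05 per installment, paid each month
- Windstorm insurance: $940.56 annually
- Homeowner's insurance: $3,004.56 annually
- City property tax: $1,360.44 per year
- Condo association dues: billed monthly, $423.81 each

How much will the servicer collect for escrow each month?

Private mortgage insurance (PMI) = $89.05 × 12 = $1,068.60/yr
Windstorm insurance = $940.56/yr
Homeowner's insurance = $3,004.56/yr
City property tax = $1,360.44/yr
Condo association dues = $423.81 × 12 = $5,085.72/yr
Yearly total = $11,459.88
Monthly escrow = $11,459.88 ÷ 12 = $954.99

$954.99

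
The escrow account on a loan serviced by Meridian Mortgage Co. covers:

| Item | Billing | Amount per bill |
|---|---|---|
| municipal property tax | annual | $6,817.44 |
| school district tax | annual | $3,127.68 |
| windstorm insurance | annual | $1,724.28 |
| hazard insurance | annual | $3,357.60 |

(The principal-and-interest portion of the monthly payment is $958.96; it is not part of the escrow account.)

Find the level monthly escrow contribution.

Municipal property tax: $6,817.44/yr
School district tax: $3,127.68/yr
Windstorm insurance: $1,724.28/yr
Hazard insurance: $3,357.60/yr
Total annual escrow = $15,027.00
Monthly = $15,027.00 ÷ 12 = $1,252.25

$1,252.25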